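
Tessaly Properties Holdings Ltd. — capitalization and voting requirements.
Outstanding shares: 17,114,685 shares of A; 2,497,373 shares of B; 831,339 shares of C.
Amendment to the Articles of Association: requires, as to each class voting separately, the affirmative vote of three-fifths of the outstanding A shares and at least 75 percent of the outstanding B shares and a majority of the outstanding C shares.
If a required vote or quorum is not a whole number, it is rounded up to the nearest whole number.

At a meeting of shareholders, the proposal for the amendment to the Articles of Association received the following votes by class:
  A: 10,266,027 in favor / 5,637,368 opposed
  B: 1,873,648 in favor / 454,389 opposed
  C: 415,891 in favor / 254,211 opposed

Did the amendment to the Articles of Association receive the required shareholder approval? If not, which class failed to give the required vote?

A: 3/5 of 17114685 = 10268811; 10,268,811 required, 10,266,027 in favor — not approved.
B: 3/4 of 2497373 = 1873029.75, rounded up to 1873030; 1,873,030 required, 1,873,648 in favor — approved.
C: a majority of 831339 is 415670; 415,670 required, 415,891 in favor — approved.

Not approved — the A shares did not give the required vote.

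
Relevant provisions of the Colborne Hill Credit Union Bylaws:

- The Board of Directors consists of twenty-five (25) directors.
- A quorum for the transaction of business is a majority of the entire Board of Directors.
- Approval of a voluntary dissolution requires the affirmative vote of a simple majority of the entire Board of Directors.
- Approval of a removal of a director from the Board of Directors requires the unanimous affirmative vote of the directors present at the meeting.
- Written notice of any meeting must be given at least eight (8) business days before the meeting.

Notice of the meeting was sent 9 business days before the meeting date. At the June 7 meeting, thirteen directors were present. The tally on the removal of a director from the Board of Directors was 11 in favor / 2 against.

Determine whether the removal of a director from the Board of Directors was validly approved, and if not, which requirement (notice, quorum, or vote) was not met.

Notice: 9 business days given; 8 required (9 ≥ 8). Satisfied.
Quorum: 13 present; quorum is 13. Satisfied.
Vote: the removal of a director from the Board of Directors requires the unanimous vote of the directors present (13). Unanimous means all 13, so 13 affirmative votes are needed; 11 voted in favor. Not satisfied.

Invalid — vote requirement not satisfied.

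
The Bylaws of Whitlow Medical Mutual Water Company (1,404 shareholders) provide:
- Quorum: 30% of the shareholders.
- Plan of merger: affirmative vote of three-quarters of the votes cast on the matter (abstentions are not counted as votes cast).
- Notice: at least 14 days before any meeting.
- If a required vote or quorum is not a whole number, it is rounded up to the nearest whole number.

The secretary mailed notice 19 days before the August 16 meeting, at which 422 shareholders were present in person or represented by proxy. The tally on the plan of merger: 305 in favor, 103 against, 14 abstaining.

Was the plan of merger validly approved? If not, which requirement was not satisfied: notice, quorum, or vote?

Invalid — vote requirement not satisfied.

Notice: 19 days given; 14 required. Satisfied.
Quorum: 30% of 1,404 = 421.20, rounded up to 422; 422 present. Satisfied.
Vote: requires three-fourths of the votes cast (422 − 14 abstaining = 408); 3/4 of 408 = 306, so 306 needed; 305 in favor. Not satisfied.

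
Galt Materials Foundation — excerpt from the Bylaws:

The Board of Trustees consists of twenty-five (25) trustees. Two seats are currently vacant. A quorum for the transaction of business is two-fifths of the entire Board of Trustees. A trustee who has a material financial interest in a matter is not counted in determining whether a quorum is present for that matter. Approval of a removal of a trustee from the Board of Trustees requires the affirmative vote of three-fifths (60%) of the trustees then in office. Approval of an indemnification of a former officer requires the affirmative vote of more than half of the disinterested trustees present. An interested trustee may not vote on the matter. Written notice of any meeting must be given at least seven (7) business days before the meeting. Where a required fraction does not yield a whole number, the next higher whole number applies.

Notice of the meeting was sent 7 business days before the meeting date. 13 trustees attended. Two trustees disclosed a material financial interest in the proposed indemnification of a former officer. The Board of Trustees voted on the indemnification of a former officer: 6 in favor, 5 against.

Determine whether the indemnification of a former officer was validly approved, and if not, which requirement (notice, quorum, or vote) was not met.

Valid — all requirements satisfied.

Notice: 7 business days given; 7 required (7 ≥ 7). Satisfied.
Quorum: 13 present, but the 2 interested trustees do not count, leaving 11. Quorum is 10. Satisfied.
Vote: the indemnification of a former officer requires a majority of the disinterested trustees present (13 − 2 = 11). A majority of 11 is 6, so 6 affirmative votes are needed; 6 voted in favor. Satisfied.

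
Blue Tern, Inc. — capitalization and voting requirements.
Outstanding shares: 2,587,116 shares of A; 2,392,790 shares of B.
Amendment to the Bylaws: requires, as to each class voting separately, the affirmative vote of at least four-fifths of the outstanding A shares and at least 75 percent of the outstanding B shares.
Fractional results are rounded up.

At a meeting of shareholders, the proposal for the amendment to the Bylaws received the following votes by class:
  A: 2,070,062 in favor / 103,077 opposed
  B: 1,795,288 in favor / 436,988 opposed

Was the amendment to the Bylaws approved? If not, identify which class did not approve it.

Approved — every class gave the required vote.

A: 4/5 of 2587116 = 2069692.80, rounded up to 2069693; 2,069,693 required, 2,070,062 in favor — approved.
B: 3/4 of 2392790 = 1794592.50, rounded up to 1794593; 1,794,593 required, 1,795,288 in favor — approved.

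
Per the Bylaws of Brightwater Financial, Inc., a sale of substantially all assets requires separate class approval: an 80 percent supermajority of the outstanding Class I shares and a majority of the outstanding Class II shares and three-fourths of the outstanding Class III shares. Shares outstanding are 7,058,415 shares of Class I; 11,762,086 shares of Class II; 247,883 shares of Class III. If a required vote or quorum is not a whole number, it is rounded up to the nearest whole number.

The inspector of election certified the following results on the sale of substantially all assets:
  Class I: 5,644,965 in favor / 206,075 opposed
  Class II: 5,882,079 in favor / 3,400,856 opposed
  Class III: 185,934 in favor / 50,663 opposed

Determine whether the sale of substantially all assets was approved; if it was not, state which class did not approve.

Class I: 4/5 of 7058415 = 5646732; 5,646,732 required, 5,644,965 in favor — not approved.
Class II: a majority of 11762086 is 5881044; 5,881,044 required, 5,882,079 in favor — approved.
Class III: 3/4 of 247883 = 185912.25, rounded up to 185913; 185,913 required, 185,934 in favor — approved.

Not approved — the Class I shares did not give the required vote.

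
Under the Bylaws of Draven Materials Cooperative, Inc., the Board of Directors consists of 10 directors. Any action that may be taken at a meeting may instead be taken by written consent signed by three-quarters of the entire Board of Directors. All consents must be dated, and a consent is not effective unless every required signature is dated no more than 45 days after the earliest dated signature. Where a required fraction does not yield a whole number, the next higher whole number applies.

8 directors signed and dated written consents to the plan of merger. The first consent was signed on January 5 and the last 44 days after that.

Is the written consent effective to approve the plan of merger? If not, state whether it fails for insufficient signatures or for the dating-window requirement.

Signatures required: three-quarters of 10 — 3/4 of 10 = 7.50, rounded up to 8, so 8 needed; 8 signed. Sufficient.
Dating window: the latest signature is 44 days after the earliest; the limit is 45 days. Within the window.

Effective — both the signature and dating-window requirements are satisfied.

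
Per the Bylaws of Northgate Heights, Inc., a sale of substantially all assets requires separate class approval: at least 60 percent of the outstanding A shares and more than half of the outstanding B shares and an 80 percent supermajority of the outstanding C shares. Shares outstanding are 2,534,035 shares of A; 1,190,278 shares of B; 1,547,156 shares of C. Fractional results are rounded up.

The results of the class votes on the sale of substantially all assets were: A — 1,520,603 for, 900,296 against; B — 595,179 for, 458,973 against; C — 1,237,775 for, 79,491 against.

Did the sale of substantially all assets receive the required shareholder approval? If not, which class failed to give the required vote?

A: 3/5 of 2534035 = 1520421; 1,520,421 required, 1,520,603 in favor — approved.
B: a majority of 1190278 is 595140; 595,140 required, 595,179 in favor — approved.
C: 4/5 of 1547156 = 1237724.80, rounded up to 1237725; 1,237,725 required, 1,237,775 in favor — approved.

Approved — every class gave the required vote.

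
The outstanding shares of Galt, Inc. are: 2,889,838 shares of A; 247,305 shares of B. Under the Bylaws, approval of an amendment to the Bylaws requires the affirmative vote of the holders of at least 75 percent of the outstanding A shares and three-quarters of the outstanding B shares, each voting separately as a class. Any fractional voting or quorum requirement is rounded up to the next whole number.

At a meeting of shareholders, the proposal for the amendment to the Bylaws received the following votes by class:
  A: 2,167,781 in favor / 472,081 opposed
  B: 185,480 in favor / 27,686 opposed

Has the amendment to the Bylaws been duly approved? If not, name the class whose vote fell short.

Approved — every class gave the required vote.

A: 3/4 of 2889838 = 2167378.50, rounded up to 2167379; 2,167,379 required, 2,167,781 in favor — approved.
B: 3/4 of 247305 = 185478.75, rounded up to 185479; 185,479 required, 185,480 in favor — approved.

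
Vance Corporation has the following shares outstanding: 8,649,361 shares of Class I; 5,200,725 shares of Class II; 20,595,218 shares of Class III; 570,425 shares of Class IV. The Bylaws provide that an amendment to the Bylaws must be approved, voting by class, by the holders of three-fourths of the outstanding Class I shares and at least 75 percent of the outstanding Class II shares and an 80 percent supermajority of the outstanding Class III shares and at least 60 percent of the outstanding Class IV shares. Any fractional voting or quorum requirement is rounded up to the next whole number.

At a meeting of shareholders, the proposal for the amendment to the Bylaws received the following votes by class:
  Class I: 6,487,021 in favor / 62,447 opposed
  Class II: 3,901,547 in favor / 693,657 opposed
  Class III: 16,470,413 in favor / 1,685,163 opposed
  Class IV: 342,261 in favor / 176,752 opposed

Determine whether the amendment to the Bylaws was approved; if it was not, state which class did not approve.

Class I: 3/4 of 8649361 = 6487020.75, rounded up to 6487021; 6,487,021 required, 6,487,021 in favor — approved.
Class II: 3/4 of 5200725 = 3900543.75, rounded up to 3900544; 3,900,544 required, 3,901,547 in favor — approved.
Class III: 4/5 of 20595218 = 16476174.40, rounded up to 16476175; 16,476,175 required, 16,470,413 in favor — not approved.
Class IV: 3/5 of 570425 = 342255; 342,255 required, 342,261 in favor — approved.

Not approved — the Class III shares did not give the required vote.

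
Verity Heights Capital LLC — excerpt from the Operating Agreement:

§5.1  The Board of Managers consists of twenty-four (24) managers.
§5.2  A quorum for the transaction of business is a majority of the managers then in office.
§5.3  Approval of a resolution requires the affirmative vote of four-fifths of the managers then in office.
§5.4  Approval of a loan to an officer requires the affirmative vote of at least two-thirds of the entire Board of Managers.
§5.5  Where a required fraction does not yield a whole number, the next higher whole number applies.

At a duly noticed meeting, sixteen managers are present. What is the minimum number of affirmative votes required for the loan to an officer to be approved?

16

The loan to an officer requires two-thirds of the entire Board of Managers (24).
2/3 of 24 = 16.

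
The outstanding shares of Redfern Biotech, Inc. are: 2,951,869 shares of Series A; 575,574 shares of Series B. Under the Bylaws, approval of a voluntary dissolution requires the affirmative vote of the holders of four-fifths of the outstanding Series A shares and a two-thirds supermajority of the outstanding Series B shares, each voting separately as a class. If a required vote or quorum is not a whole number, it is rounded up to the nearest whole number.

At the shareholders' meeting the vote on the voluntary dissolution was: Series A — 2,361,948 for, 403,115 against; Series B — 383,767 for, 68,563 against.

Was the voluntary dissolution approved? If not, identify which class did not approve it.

Approved — every class gave the required vote.

Series A: 4/5 of 2951869 = 2361495.20, rounded up to 2361496; 2,361,496 required, 2,361,948 in favor — approved.
Series B: 2/3 of 575574 = 383716; 383,716 required, 383,767 in favor — approved.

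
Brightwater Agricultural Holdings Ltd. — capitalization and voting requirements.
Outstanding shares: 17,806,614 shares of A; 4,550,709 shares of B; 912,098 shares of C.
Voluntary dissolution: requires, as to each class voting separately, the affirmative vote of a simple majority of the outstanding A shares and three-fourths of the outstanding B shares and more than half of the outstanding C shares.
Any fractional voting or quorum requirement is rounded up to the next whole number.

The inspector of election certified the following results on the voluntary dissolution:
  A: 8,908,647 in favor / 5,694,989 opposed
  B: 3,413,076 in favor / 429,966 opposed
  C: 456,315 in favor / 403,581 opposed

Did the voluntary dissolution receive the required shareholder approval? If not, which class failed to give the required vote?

A: a majority of 17806614 is 8903308; 8,903,308 required, 8,908,647 in favor — approved.
B: 3/4 of 4550709 = 3413031.75, rounded up to 3413032; 3,413,032 required, 3,413,076 in favor — approved.
C: a majority of 912098 is 456050; 456,050 required, 456,315 in favor — approved.

Approved — every class gave the required vote.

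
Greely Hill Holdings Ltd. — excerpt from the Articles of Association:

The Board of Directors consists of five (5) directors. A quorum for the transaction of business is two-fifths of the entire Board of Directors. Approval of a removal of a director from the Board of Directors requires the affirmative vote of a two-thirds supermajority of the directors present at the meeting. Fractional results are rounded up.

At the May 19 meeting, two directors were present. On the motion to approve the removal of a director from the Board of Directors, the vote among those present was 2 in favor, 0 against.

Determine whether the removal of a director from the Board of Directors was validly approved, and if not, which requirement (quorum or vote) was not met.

Quorum: 2 present; quorum is 2. Satisfied.
Vote: the removal of a director from the Board of Directors requires two-thirds of the directors present (2). 2/3 of 2 = 1.33, rounded up to 2, so 2 affirmative votes are needed; 2 voted in favor. Satisfied.

Valid — all requirements satisfied.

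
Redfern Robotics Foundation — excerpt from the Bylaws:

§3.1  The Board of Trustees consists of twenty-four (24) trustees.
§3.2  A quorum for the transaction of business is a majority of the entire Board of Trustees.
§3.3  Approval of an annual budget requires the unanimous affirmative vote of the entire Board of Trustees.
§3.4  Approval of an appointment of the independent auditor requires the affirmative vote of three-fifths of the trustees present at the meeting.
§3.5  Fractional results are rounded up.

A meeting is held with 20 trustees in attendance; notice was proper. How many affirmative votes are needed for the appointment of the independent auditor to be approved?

12

The appointment of the independent auditor requires three-fifths of the trustees present (20).
3/5 of 20 = 12.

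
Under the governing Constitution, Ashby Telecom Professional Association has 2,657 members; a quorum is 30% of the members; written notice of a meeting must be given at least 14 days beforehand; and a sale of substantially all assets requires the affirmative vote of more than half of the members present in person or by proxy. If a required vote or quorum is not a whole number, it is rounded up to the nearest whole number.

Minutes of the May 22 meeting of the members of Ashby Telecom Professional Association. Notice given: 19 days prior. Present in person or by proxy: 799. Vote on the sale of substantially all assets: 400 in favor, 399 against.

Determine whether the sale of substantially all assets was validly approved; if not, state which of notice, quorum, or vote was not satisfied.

Valid — all requirements satisfied.

Notice: 19 days given; 14 required. Satisfied.
Quorum: 30% of 2,657 = 797.10, rounded up to 798; 799 present. Satisfied.
Vote: requires a majority of those present (799); a majority of 799 is 400, so 400 needed; 400 in favor. Satisfied.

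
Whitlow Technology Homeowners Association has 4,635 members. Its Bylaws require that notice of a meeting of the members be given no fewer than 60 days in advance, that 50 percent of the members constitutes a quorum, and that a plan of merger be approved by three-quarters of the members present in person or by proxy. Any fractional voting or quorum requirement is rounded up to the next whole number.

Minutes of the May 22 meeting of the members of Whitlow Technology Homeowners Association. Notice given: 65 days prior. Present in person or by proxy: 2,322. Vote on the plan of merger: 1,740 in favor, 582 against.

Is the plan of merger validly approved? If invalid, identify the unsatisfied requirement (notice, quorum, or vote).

Notice: 65 days given; 60 required. Satisfied.
Quorum: 50% of 4,635 = 2,317.50, rounded up to 2,318; 2,322 present. Satisfied.
Vote: requires three-fourths of those present (2,322); 3/4 of 2322 = 1741.50, rounded up to 1742, so 1,742 needed; 1,740 in favor. Not satisfied.

Invalid — vote requirement not satisfied.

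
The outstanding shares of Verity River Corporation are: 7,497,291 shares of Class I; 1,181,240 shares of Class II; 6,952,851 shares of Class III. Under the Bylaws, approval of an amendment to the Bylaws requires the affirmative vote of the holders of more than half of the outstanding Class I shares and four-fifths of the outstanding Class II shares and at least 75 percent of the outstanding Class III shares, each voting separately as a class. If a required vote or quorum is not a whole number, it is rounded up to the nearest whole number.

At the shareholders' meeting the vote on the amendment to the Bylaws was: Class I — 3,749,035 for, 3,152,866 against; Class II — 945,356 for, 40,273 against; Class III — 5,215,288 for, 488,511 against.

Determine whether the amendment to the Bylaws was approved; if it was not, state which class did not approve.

Approved — every class gave the required vote.

Class I: a majority of 7497291 is 3748646; 3,748,646 required, 3,749,035 in favor — approved.
Class II: 4/5 of 1181240 = 944992; 944,992 required, 945,356 in favor — approved.
Class III: 3/4 of 6952851 = 5214638.25, rounded up to 5214639; 5,214,639 required, 5,215,288 in favor — approved.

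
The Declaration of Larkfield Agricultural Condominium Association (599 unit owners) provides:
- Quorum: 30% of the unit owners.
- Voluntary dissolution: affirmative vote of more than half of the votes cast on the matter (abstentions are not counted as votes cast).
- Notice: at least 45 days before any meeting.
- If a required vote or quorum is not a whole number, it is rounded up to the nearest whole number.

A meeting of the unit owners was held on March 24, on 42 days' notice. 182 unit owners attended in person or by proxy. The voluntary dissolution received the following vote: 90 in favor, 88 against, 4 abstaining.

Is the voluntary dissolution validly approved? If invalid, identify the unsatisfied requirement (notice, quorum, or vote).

Invalid — notice requirement not satisfied.

Notice: 42 days given; 45 required. Not satisfied.
Quorum: 30% of 599 = 179.70, rounded up to 180; 182 present. Satisfied.
Vote: requires a majority of the votes cast (182 − 4 abstaining = 178); a majority of 178 is 90, so 90 needed; 90 in favor. Satisfied.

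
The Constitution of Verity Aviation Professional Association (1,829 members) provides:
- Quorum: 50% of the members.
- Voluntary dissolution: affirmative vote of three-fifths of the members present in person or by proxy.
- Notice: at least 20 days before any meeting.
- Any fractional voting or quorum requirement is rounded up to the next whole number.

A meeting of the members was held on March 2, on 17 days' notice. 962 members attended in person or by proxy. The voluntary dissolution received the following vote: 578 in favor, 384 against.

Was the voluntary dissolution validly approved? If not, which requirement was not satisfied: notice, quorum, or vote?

Invalid — notice requirement not satisfied.

Notice: 17 days given; 20 required. Not satisfied.
Quorum: 50% of 1,829 = 914.50, rounded up to 915; 962 present. Satisfied.
Vote: requires three-fifths of those present (962); 3/5 of 962 = 577.20, rounded up to 578, so 578 needed; 578 in favor. Satisfied.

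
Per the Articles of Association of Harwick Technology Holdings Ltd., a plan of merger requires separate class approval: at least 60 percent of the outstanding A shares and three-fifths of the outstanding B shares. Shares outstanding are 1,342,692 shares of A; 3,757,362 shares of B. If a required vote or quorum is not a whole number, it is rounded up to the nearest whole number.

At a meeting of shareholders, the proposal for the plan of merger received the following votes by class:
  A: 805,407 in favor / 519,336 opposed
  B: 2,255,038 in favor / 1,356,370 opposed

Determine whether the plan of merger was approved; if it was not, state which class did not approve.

A: 3/5 of 1342692 = 805615.20, rounded up to 805616; 805,616 required, 805,407 in favor — not approved.
B: 3/5 of 3757362 = 2254417.20, rounded up to 2254418; 2,254,418 required, 2,255,038 in favor — approved.

Not approved — the A shares did not give the required vote.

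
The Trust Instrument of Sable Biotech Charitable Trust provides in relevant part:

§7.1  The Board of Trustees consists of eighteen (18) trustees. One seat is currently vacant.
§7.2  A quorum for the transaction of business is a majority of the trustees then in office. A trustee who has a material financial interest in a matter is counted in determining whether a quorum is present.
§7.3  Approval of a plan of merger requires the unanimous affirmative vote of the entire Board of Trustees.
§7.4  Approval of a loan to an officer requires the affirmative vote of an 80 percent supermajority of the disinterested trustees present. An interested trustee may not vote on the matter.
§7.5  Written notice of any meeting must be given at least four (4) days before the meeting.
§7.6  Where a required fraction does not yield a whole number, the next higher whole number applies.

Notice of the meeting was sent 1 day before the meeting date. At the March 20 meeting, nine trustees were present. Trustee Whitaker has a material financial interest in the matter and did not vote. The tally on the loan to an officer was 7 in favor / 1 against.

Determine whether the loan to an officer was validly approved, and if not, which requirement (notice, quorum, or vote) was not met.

Invalid — notice requirement not satisfied.

Notice: 1 day given; 4 required (1 < 4). Not satisfied.
Quorum: 9 present (interested trustees count toward quorum); quorum is 9. Satisfied.
Vote: the loan to an officer requires four-fifths of the disinterested trustees present (9 − 1 = 8). 4/5 of 8 = 6.40, rounded up to 7, so 7 affirmative votes are needed; 7 voted in favor. Satisfied.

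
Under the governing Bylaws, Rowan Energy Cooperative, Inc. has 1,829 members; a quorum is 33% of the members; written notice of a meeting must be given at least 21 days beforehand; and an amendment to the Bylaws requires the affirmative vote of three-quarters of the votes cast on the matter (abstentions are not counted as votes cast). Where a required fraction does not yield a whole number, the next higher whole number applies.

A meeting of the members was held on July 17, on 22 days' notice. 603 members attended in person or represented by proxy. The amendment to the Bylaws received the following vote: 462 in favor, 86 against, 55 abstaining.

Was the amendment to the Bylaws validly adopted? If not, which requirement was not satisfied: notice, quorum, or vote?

Notice: 22 days given; 21 required. Satisfied.
Quorum: 33% of 1,829 = 603.57, rounded up to 604; 603 present. Not satisfied.
Vote: requires three-fourths of the votes cast (603 − 55 abstaining = 548); 3/4 of 548 = 411, so 411 needed; 462 in favor. Satisfied.

Invalid — quorum requirement not satisfied.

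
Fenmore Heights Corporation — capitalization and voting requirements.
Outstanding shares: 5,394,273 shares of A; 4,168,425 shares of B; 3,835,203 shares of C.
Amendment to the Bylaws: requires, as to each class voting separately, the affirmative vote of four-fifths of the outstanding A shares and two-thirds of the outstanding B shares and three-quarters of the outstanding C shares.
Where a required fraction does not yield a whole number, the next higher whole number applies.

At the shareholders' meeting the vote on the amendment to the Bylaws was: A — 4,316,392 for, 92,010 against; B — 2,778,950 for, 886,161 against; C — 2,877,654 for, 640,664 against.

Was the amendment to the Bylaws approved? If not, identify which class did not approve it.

A: 4/5 of 5394273 = 4315418.40, rounded up to 4315419; 4,315,419 required, 4,316,392 in favor — approved.
B: 2/3 of 4168425 = 2778950; 2,778,950 required, 2,778,950 in favor — approved.
C: 3/4 of 3835203 = 2876402.25, rounded up to 2876403; 2,876,403 required, 2,877,654 in favor — approved.

Approved — every class gave the required vote.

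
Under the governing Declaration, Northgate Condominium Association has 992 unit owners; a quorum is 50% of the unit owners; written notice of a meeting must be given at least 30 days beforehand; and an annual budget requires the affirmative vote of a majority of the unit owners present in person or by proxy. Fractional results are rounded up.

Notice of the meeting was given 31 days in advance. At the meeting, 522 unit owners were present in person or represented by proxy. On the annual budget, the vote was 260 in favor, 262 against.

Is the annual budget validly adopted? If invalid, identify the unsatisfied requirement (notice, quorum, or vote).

Notice: 31 days given; 30 required. Satisfied.
Quorum: 50% of 992 = 496; 522 present. Satisfied.
Vote: requires a majority of those present (522); a majority of 522 is 262, so 262 needed; 260 in favor. Not satisfied.

Invalid — vote requirement not satisfied.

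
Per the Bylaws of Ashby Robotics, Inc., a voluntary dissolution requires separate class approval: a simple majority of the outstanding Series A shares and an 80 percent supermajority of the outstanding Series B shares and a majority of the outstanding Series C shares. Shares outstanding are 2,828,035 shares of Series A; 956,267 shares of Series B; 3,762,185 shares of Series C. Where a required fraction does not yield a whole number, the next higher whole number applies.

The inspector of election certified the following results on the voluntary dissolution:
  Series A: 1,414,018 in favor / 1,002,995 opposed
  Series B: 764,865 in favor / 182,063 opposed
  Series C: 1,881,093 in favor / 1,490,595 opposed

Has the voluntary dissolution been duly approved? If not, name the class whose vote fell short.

Series A: a majority of 2828035 is 1414018; 1,414,018 required, 1,414,018 in favor — approved.
Series B: 4/5 of 956267 = 765013.60, rounded up to 765014; 765,014 required, 764,865 in favor — not approved.
Series C: a majority of 3762185 is 1881093; 1,881,093 required, 1,881,093 in favor — approved.

Not approved — the Series B shares did not give the required vote.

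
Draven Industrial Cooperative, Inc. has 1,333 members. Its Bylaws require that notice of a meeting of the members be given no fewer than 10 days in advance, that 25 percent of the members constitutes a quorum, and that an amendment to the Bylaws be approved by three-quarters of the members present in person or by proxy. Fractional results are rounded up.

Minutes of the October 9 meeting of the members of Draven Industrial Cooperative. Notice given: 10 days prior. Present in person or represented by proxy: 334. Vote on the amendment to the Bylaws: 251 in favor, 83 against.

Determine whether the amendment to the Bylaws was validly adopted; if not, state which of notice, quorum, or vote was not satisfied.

Notice: 10 days given; 10 required. Satisfied.
Quorum: 25% of 1,333 = 333.25, rounded up to 334; 334 present. Satisfied.
Vote: requires three-fourths of those present (334); 3/4 of 334 = 250.50, rounded up to 251, so 251 needed; 251 in favor. Satisfied.

Valid — all requirements satisfied.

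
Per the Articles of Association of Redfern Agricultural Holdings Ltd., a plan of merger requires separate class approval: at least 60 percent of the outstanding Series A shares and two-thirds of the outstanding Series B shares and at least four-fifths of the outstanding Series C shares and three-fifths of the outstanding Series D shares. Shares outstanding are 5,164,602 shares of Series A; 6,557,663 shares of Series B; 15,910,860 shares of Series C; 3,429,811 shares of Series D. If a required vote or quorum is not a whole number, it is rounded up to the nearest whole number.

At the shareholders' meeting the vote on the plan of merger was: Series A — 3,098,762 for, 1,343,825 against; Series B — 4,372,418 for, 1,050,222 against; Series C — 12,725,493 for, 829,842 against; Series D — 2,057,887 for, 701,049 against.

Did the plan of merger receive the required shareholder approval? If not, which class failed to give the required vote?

Series A: 3/5 of 5164602 = 3098761.20, rounded up to 3098762; 3,098,762 required, 3,098,762 in favor — approved.
Series B: 2/3 of 6557663 = 4371775.33, rounded up to 4371776; 4,371,776 required, 4,372,418 in favor — approved.
Series C: 4/5 of 15910860 = 12728688; 12,728,688 required, 12,725,493 in favor — not approved.
Series D: 3/5 of 3429811 = 2057886.60, rounded up to 2057887; 2,057,887 required, 2,057,887 in favor — approved.

Not approved — the Series C shares did not give the required vote.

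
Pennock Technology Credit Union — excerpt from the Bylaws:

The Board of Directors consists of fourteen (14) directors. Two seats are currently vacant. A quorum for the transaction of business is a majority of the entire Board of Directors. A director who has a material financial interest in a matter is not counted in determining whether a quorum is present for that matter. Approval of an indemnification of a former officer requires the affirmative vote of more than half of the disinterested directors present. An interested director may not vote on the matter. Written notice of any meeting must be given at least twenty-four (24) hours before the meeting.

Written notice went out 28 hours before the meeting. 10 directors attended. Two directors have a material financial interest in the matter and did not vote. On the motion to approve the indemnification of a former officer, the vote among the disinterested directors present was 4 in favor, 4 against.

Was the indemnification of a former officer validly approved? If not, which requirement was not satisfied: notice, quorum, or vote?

Notice: 28 hours given; 24 required (28 ≥ 24). Satisfied.
Quorum: 10 present, but the 2 interested directors do not count, leaving 8. Quorum is 8. Satisfied.
Vote: the indemnification of a former officer requires a majority of the disinterested directors present (10 − 2 = 8). A majority of 8 is 5, so 5 affirmative votes are needed; 4 voted in favor. Not satisfied.

Invalid — vote requirement not satisfied.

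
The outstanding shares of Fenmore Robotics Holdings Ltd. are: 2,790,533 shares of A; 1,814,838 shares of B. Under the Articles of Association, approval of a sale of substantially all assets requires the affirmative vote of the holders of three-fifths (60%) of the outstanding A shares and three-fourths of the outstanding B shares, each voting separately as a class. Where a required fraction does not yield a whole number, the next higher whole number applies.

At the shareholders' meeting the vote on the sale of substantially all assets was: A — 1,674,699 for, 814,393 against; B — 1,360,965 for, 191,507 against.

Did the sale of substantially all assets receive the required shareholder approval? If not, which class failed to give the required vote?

Not approved — the B shares did not give the required vote.

A: 3/5 of 2790533 = 1674319.80, rounded up to 1674320; 1,674,320 required, 1,674,699 in favor — approved.
B: 3/4 of 1814838 = 1361128.50, rounded up to 1361129; 1,361,129 required, 1,360,965 in favor — not approved.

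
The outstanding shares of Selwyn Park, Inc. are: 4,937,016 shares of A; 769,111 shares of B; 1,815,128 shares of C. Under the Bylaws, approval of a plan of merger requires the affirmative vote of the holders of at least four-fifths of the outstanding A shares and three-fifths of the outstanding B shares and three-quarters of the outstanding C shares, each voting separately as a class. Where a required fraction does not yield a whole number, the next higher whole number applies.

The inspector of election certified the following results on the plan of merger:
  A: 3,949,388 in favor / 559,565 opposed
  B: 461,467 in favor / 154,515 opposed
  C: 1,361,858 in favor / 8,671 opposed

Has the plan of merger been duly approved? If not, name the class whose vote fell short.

Not approved — the A shares did not give the required vote.

A: 4/5 of 4937016 = 3949612.80, rounded up to 3949613; 3,949,613 required, 3,949,388 in favor — not approved.
B: 3/5 of 769111 = 461466.60, rounded up to 461467; 461,467 required, 461,467 in favor — approved.
C: 3/4 of 1815128 = 1361346; 1,361,346 required, 1,361,858 in favor — approved.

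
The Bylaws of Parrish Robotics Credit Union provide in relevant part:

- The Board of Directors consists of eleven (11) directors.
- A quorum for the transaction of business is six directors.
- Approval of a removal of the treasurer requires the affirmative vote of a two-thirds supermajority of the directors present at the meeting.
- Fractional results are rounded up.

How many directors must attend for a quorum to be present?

The quorum is fixed at 6.

6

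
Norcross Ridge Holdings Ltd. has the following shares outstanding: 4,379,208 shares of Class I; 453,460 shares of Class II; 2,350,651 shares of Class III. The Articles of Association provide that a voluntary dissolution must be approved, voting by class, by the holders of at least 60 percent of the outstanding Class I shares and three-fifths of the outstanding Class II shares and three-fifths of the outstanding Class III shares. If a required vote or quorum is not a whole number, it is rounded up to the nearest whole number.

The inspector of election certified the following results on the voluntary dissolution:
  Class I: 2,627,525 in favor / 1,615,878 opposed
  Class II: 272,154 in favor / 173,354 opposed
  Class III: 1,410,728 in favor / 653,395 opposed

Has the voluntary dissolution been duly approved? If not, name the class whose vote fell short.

Class I: 3/5 of 4379208 = 2627524.80, rounded up to 2627525; 2,627,525 required, 2,627,525 in favor — approved.
Class II: 3/5 of 453460 = 272076; 272,076 required, 272,154 in favor — approved.
Class III: 3/5 of 2350651 = 1410390.60, rounded up to 1410391; 1,410,391 required, 1,410,728 in favor — approved.

Approved — every class gave the required vote.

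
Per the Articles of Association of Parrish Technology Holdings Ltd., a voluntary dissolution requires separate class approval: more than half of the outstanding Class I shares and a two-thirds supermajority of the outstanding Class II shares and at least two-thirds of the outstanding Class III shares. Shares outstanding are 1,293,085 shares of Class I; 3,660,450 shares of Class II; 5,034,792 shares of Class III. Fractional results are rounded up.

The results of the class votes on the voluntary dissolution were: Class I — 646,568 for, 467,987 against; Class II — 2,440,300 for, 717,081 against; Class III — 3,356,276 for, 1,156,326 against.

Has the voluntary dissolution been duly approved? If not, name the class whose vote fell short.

Not approved — the Class III shares did not give the required vote.

Class I: a majority of 1293085 is 646543; 646,543 required, 646,568 in favor — approved.
Class II: 2/3 of 3660450 = 2440300; 2,440,300 required, 2,440,300 in favor — approved.
Class III: 2/3 of 5034792 = 3356528; 3,356,528 required, 3,356,276 in favor — not approved.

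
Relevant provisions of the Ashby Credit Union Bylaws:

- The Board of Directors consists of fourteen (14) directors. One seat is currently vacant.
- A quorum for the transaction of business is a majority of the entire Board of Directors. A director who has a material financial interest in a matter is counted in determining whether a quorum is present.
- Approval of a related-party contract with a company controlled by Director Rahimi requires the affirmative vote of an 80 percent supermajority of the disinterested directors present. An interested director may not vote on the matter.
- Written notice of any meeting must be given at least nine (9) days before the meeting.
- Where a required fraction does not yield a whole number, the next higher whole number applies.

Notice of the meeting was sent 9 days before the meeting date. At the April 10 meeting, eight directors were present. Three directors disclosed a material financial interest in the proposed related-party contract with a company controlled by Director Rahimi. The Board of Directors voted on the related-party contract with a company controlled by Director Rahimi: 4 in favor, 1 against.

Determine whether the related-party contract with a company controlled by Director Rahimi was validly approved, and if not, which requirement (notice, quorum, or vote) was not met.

Valid — all requirements satisfied.

Notice: 9 days given; 9 required (9 ≥ 9). Satisfied.
Quorum: 8 present (interested directors count toward quorum); quorum is 8. Satisfied.
Vote: the related-party contract with a company controlled by Director Rahimi requires four-fifths of the disinterested directors present (8 − 3 = 5). 4/5 of 5 = 4, so 4 affirmative votes are needed; 4 voted in favor. Satisfied.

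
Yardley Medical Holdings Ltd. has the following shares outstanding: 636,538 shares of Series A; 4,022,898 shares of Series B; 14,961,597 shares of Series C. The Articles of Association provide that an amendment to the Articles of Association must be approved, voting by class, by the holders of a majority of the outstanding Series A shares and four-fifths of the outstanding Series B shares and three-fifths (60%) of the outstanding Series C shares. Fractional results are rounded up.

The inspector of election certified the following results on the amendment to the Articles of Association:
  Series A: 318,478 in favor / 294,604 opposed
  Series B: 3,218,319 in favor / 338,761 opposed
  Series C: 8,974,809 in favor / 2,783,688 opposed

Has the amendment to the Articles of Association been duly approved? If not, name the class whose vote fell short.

Not approved — the Series C shares did not give the required vote.

Series A: a majority of 636538 is 318270; 318,270 required, 318,478 in favor — approved.
Series B: 4/5 of 4022898 = 3218318.40, rounded up to 3218319; 3,218,319 required, 3,218,319 in favor — approved.
Series C: 3/5 of 14961597 = 8976958.20, rounded up to 8976959; 8,976,959 required, 8,974,809 in favor — not approved.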